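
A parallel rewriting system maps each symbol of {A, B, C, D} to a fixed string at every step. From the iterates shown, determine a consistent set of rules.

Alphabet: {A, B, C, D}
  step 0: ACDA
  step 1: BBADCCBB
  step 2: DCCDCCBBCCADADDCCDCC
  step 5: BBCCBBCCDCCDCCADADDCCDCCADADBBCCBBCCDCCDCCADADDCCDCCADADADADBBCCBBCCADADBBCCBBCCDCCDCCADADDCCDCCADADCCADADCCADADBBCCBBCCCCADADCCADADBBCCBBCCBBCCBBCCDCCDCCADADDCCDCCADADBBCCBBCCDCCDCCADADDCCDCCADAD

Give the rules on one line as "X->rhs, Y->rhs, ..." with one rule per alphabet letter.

  step 1 ⇒ step 2: BBADCCBB ⇒ DCC·DCC·BB·CC·AD·AD·DCC·DCC
    A ↦ BB
    B ↦ DCC
    C ↦ AD
    D ↦ CC

A->BB, B->DCC, C->AD, D->CC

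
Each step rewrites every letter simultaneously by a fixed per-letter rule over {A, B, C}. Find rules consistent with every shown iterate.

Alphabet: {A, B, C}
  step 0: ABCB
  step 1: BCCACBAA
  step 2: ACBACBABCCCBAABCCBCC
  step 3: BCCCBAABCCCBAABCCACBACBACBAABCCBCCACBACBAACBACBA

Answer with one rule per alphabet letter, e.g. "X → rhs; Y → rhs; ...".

A->BCC, B->A, C->CBA

  step 2 ⇒ step 3: ACBACBABCCCBAABCCBCC ⇒ BCC·CBA·A·BCC·CBA·A·BCC·A·CBA·CBA·CBA·A·BCC·BCC·A·CBA·CBA·A·CBA·CBA
    A ↦ BCC
    B ↦ A
    C ↦ CBA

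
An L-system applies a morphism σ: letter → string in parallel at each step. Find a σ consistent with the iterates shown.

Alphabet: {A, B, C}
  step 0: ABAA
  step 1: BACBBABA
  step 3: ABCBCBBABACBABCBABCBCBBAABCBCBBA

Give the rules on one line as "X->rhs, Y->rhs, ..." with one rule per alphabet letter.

  step 0 ⇒ step 1: ABAA ⇒ BA·CB·BA·BA
    A ↦ BA
    B ↦ CB
    C ↦ AB  (constrained at step 1)

A->BA, B->CB, C->AB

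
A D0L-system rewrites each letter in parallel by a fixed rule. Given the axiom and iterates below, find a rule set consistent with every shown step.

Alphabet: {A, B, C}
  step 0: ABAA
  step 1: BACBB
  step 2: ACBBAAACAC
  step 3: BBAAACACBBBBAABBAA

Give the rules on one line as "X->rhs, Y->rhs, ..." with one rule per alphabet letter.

  step 2 ⇒ step 3: ACBBAAACAC ⇒ B·BAA·AC·AC·B·B·B·BAA·B·BAA
    A ↦ B
    B ↦ AC
    C ↦ BAA

A->B, B->AC, C->BAA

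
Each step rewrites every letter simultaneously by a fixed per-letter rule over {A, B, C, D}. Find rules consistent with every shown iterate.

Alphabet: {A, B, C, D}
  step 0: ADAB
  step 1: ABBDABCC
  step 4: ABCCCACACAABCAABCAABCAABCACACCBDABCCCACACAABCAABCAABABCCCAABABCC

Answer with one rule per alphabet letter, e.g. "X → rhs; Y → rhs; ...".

  step 0 ⇒ step 1: ADAB ⇒ AB·BD·AB·CC
    A ↦ AB
    B ↦ CC
    D ↦ BD
    C ↦ CA  (constrained at step 1)

A->AB, B->CC, C->CA, D->BD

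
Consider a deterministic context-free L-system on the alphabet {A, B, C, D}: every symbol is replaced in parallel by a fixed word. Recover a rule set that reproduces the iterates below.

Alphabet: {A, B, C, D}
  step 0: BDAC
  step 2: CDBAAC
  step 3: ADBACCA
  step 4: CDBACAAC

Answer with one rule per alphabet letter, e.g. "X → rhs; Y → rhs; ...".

A->C, B->A, C->A, D->DB

  step 3 ⇒ step 4: ADBACCA ⇒ C·DB·A·C·A·A·C
    A ↦ C
    B ↦ A
    C ↦ A
    D ↦ DB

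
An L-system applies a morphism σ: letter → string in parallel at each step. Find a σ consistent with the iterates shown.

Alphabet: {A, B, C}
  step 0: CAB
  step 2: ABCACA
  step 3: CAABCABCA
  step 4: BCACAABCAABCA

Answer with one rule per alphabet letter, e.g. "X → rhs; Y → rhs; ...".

  step 3 ⇒ step 4: CAABCABCA ⇒ B·CA·CA·A·B·CA·A·B·CA
    A ↦ CA
    B ↦ A
    C ↦ B

A->CA, B->A, C->B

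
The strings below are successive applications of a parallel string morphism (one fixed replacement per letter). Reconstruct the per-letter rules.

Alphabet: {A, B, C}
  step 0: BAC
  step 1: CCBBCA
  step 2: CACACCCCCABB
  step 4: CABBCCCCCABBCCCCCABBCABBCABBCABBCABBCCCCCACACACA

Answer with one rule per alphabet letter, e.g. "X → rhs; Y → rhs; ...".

  step 1 ⇒ step 2: CCBBCA ⇒ CA·CA·CC·CC·CA·BB
    A ↦ BB
    B ↦ CC
    C ↦ CA

A->BB, B->CC, C->CA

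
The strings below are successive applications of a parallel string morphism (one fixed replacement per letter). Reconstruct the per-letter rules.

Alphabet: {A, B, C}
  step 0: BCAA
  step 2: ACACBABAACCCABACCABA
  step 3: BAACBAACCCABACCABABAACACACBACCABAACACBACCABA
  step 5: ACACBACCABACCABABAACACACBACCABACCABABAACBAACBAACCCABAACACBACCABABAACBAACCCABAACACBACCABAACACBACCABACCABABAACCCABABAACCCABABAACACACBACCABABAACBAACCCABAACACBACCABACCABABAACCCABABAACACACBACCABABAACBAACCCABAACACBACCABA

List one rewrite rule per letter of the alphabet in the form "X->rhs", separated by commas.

  step 2 ⇒ step 3: ACACBABAACCCABACCABA ⇒ BA·AC·BA·AC·CCA·BA·CCA·BA·BA·AC·AC·AC·BA·CCA·BA·AC·AC·BA·CCA·BA
    A ↦ BA
    B ↦ CCA
    C ↦ AC

A->BA, B->CCA, C->AC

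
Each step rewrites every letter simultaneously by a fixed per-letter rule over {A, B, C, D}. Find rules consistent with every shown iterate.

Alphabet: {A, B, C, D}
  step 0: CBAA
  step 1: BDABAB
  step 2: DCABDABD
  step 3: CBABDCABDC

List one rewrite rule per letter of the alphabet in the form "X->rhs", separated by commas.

  step 2 ⇒ step 3: DCABDABD ⇒ C·B·AB·D·C·AB·D·C
    A ↦ AB
    B ↦ D
    C ↦ B
    D ↦ C

A->AB, B->D, C->B, D->C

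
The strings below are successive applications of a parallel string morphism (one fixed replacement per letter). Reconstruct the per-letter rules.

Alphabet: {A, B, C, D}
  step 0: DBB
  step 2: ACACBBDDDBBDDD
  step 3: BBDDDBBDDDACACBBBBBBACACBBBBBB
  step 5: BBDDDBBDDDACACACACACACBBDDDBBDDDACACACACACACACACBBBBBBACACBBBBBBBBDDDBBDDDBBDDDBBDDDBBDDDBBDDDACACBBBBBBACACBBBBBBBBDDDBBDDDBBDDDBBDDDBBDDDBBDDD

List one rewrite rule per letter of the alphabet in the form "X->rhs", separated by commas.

  step 2 ⇒ step 3: ACACBBDDDBBDDD ⇒ BBD·DD·BBD·DD·AC·AC·BB·BB·BB·AC·AC·BB·BB·BB
    A ↦ BBD
    B ↦ AC
    C ↦ DD
    D ↦ BB

A->BBD, B->AC, C->DD, D->BB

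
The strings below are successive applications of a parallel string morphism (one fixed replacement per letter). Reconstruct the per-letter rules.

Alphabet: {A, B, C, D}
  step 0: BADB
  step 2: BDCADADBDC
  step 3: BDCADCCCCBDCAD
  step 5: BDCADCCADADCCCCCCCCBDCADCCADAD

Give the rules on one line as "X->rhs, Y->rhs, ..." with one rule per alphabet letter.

A->C, B->BD, C->AD, D->C

  step 2 ⇒ step 3: BDCADADBDC ⇒ BD·C·AD·C·C·C·C·BD·C·AD
    A ↦ C
    B ↦ BD
    C ↦ AD
    D ↦ C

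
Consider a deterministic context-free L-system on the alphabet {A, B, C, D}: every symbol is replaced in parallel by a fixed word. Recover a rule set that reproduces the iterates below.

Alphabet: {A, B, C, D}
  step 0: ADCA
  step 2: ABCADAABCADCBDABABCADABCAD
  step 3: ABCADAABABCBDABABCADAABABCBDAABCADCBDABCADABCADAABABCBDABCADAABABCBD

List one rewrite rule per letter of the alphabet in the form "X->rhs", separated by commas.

A->AB, B->CAD, C->AAB, D->CBD

  step 2 ⇒ step 3: ABCADAABCADCBDABABCADABCAD ⇒ AB·CAD·AAB·AB·CBD·AB·AB·CAD·AAB·AB·CBD·AAB·CAD·CBD·AB·CAD·AB·CAD·AAB·AB·CBD·AB·CAD·AAB·AB·CBD
    A ↦ AB
    B ↦ CAD
    C ↦ AAB
    D ↦ CBD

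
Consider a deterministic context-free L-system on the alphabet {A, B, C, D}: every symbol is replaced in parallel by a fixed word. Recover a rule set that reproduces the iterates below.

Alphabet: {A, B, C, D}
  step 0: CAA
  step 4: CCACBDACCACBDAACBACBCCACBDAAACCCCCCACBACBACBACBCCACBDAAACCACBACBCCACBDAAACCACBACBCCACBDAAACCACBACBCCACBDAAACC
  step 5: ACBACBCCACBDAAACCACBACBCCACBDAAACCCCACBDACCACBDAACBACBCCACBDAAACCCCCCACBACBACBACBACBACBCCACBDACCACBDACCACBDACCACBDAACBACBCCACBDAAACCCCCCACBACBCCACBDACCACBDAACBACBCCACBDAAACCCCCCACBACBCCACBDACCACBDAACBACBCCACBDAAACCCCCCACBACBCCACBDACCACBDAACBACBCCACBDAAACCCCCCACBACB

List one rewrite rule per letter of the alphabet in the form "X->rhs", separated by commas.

A->CC, B->DA, C->ACB, D->AA

  step 4 ⇒ step 5: CCACBDACCACBDAACBACBCCACBDAAACCCCCCACBACBACBACBCCACBDAAACCACBACBCCACBDAAACCACBACBCCACBDAAACCACBACBCCACBDAAACC ⇒ ACB·ACB·CC·ACB·DA·AA·CC·ACB·ACB·CC·ACB·DA·AA·CC·CC·ACB·DA·CC·ACB·DA·ACB·ACB·CC·ACB·DA·AA·CC·CC·CC·ACB·ACB·ACB·ACB·ACB·ACB·CC·ACB·DA·CC·ACB·DA·CC·ACB·DA·CC·ACB·DA·ACB·ACB·CC·ACB·DA·AA·CC·CC·CC·ACB·ACB·CC·ACB·DA·CC·ACB·DA·ACB·ACB·CC·ACB·DA·AA·CC·CC·CC·ACB·ACB·CC·ACB·DA·CC·ACB·DA·ACB·ACB·CC·ACB·DA·AA·CC·CC·CC·ACB·ACB·CC·ACB·DA·CC·ACB·DA·ACB·ACB·CC·ACB·DA·AA·CC·CC·CC·ACB·ACB
    A ↦ CC
    B ↦ DA
    C ↦ ACB
    D ↦ AA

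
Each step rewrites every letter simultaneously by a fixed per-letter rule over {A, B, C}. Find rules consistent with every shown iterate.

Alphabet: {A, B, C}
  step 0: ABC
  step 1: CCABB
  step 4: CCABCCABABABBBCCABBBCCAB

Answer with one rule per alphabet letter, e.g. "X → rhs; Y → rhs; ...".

  step 0 ⇒ step 1: ABC ⇒ CC·AB·B
    A ↦ CC
    B ↦ AB
    C ↦ B

A->CC, B->AB, C->B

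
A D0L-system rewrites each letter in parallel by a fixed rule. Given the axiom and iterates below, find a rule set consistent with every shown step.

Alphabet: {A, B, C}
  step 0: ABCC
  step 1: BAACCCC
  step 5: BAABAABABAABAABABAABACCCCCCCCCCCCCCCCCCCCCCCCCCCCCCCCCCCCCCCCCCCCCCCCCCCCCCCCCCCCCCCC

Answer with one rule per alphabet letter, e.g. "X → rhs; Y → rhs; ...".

  step 0 ⇒ step 1: ABCC ⇒ BA·A·CC·CC
    A ↦ BA
    B ↦ A
    C ↦ CC

A->BA, B->A, C->CC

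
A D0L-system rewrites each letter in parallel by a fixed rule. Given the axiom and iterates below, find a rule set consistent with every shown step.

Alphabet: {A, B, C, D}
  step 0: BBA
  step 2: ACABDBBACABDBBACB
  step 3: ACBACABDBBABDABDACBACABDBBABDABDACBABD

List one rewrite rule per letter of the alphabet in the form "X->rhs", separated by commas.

  step 2 ⇒ step 3: ACABDBBACABDBBACB ⇒ AC·B·AC·ABD·BB·ABD·ABD·AC·B·AC·ABD·BB·ABD·ABD·AC·B·ABD
    A ↦ AC
    B ↦ ABD
    C ↦ B
    D ↦ BB

A->AC, B->ABD, C->B, D->BB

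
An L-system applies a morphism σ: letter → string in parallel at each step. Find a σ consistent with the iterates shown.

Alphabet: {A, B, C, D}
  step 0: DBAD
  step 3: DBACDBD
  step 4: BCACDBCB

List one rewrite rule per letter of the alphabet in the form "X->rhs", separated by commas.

  step 3 ⇒ step 4: DBACDBD ⇒ B·C·AC·D·B·C·B
    A ↦ AC
    B ↦ C
    C ↦ D
    D ↦ B

A->AC, B->C, C->D, D->B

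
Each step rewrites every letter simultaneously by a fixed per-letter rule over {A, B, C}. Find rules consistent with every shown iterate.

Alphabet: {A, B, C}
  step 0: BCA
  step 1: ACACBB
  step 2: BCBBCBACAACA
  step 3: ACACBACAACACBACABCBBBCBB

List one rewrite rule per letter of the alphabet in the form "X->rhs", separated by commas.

A->B, B->ACA, C->CB

  step 2 ⇒ step 3: BCBBCBACAACA ⇒ ACA·CB·ACA·ACA·CB·ACA·B·CB·B·B·CB·B
    A ↦ B
    B ↦ ACA
    C ↦ CB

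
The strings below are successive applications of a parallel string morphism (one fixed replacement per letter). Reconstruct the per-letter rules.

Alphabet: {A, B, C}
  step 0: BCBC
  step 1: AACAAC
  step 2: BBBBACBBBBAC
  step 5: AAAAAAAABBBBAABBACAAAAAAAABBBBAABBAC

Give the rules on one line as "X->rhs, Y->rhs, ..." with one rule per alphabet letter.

  step 1 ⇒ step 2: AACAAC ⇒ BB·BB·AC·BB·BB·AC
    A ↦ BB
    C ↦ AC
  step 0 ⇒ step 1: BCBC ⇒ A·AC·A·AC
    B ↦ A

A->BB, B->A, C->AC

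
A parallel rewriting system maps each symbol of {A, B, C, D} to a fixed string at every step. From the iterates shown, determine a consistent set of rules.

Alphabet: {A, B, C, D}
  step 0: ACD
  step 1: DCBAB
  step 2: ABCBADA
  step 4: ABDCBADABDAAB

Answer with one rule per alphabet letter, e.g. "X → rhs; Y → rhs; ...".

  step 1 ⇒ step 2: DCBAB ⇒ AB·CB·A·D·A
    A ↦ D
    B ↦ A
    C ↦ CB
    D ↦ AB

A->D, B->A, C->CB, D->AB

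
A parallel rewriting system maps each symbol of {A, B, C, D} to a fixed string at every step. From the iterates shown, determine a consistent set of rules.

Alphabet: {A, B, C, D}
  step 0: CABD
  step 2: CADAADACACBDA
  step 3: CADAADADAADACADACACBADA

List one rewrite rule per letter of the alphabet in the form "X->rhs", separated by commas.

A->DA, B->CB, C->CA, D->A

  step 2 ⇒ step 3: CADAADACACBDA ⇒ CA·DA·A·DA·DA·A·DA·CA·DA·CA·CB·A·DA
    A ↦ DA
    B ↦ CB
    C ↦ CA
    D ↦ A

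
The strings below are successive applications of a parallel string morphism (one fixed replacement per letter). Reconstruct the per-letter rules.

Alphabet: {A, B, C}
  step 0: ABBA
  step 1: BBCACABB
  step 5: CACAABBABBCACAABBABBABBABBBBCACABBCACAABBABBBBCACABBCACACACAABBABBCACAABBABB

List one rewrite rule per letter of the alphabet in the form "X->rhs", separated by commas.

  step 0 ⇒ step 1: ABBA ⇒ BB·CA·CA·BB
    A ↦ BB
    B ↦ CA
    C ↦ A  (constrained at step 1)

A->BB, B->CA, C->A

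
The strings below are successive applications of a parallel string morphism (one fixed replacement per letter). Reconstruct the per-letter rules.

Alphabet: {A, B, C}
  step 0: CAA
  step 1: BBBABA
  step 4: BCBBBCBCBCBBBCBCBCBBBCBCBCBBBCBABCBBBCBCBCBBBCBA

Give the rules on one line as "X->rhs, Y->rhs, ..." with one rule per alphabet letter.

A->BA, B->BC, C->BB

  step 0 ⇒ step 1: CAA ⇒ BB·BA·BA
    A ↦ BA
    C ↦ BB
    B ↦ BC  (constrained at step 1)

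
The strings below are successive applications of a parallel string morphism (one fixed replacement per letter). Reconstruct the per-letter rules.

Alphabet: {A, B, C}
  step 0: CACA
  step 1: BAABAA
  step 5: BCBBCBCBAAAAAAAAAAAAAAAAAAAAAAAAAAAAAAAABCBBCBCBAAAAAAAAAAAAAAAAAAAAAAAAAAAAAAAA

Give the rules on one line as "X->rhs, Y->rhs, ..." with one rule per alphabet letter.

A->AA, B->BC, C->B

  step 0 ⇒ step 1: CACA ⇒ B·AA·B·AA
    A ↦ AA
    C ↦ B
    B ↦ BC  (constrained at step 1)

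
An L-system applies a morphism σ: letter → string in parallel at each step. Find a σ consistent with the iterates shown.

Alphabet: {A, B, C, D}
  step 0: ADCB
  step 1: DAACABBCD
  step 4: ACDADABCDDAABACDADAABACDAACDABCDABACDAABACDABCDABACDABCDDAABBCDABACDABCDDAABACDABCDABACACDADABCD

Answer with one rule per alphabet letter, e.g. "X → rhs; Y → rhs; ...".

  step 0 ⇒ step 1: ADCB ⇒ DA·AC·AB·BCD
    A ↦ DA
    B ↦ BCD
    C ↦ AB
    D ↦ AC

A->DA, B->BCD, C->AB, D->AC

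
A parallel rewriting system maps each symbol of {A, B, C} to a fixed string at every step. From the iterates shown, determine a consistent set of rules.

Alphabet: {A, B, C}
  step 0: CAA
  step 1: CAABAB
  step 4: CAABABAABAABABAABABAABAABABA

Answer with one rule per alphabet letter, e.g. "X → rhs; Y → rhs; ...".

  step 0 ⇒ step 1: CAA ⇒ CA·AB·AB
    A ↦ AB
    C ↦ CA
    B ↦ A  (constrained at step 1)

A->AB, B->A, C->CA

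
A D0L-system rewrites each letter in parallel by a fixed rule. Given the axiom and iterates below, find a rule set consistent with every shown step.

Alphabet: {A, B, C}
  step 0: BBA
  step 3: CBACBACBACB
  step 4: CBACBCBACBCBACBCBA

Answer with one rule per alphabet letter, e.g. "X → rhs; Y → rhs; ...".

A->CB, B->A, C->CB

  step 3 ⇒ step 4: CBACBACBACB ⇒ CB·A·CB·CB·A·CB·CB·A·CB·CB·A
    A ↦ CB
    B ↦ A
    C ↦ CB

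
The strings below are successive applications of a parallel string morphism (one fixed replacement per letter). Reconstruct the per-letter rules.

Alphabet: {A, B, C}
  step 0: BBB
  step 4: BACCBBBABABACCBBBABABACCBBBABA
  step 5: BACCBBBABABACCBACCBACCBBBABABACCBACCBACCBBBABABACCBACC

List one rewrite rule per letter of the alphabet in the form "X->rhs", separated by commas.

A->CC, B->BA, C->B

  step 4 ⇒ step 5: BACCBBBABABACCBBBABABACCBBBABA ⇒ BA·CC·B·B·BA·BA·BA·CC·BA·CC·BA·CC·B·B·BA·BA·BA·CC·BA·CC·BA·CC·B·B·BA·BA·BA·CC·BA·CC
    A ↦ CC
    B ↦ BA
    C ↦ B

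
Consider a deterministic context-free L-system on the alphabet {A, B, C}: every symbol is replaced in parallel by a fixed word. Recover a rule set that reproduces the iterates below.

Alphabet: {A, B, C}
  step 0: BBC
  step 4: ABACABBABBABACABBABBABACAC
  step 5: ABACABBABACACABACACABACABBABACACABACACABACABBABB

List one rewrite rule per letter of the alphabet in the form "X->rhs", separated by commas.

  step 4 ⇒ step 5: ABACABBABBABACABBABBABACAC ⇒ AB·AC·AB·B·AB·AC·AC·AB·AC·AC·AB·AC·AB·B·AB·AC·AC·AB·AC·AC·AB·AC·AB·B·AB·B
    A ↦ AB
    B ↦ AC
    C ↦ B

A->AB, B->AC, C->B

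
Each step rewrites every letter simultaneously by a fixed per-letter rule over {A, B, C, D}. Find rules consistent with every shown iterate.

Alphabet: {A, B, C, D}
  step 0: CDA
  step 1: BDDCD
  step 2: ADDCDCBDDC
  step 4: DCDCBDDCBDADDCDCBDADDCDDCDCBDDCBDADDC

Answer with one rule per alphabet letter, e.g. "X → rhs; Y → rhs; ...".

A->D, B->AD, C->BD, D->DC

  step 1 ⇒ step 2: BDDCD ⇒ AD·DC·DC·BD·DC
    B ↦ AD
    C ↦ BD
    D ↦ DC
  step 0 ⇒ step 1: CDA ⇒ BD·DC·D
    A ↦ D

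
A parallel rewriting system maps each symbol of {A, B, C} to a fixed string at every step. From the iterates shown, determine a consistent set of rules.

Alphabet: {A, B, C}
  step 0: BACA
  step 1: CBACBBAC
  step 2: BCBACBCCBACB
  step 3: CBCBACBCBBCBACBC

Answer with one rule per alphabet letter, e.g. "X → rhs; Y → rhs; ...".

  step 2 ⇒ step 3: BCBACBCCBACB ⇒ C·B·C·BAC·B·C·B·B·C·BAC·B·C
    A ↦ BAC
    B ↦ C
    C ↦ B

A->BAC, B->C, C->B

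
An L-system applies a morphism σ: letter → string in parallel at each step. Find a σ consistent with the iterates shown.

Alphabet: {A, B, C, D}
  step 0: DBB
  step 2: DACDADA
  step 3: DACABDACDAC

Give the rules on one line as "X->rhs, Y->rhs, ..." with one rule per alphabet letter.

  step 2 ⇒ step 3: DACDADA ⇒ DA·C·AB·DA·C·DA·C
    A ↦ C
    C ↦ AB
    D ↦ DA
    B ↦ D  (constrained at step 0)

A->C, B->D, C->AB, D->DA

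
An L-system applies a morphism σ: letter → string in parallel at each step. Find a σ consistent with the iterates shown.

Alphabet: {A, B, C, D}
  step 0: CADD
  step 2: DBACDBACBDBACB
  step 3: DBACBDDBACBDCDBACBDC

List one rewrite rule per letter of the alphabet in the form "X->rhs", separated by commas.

A->B, B->C, C->D, D->DBA

  step 2 ⇒ step 3: DBACDBACBDBACB ⇒ DBA·C·B·D·DBA·C·B·D·C·DBA·C·B·D·C
    A ↦ B
    B ↦ C
    C ↦ D
    D ↦ DBA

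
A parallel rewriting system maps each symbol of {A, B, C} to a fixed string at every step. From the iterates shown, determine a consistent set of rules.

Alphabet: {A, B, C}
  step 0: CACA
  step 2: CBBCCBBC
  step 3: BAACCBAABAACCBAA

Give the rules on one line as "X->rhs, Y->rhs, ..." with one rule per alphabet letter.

A->B, B->C, C->BAA

  step 2 ⇒ step 3: CBBCCBBC ⇒ BAA·C·C·BAA·BAA·C·C·BAA
    B ↦ C
    C ↦ BAA
    A ↦ B  (constrained at step 0)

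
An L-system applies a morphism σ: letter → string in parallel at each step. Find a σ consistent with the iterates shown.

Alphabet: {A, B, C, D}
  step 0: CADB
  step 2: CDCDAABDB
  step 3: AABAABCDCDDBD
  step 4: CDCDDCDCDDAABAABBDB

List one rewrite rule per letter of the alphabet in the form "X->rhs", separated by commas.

  step 3 ⇒ step 4: AABAABCDCDDBD ⇒ CD·CD·D·CD·CD·D·AA·B·AA·B·B·D·B
    A ↦ CD
    B ↦ D
    C ↦ AA
    D ↦ B

A->CD, B->D, C->AA, D->B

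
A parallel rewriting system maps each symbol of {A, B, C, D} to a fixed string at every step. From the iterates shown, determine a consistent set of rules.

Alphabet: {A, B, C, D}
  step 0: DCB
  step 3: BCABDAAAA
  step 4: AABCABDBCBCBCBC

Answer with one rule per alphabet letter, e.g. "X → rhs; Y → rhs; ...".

  step 3 ⇒ step 4: BCABDAAAA ⇒ A·A·BC·A·BD·BC·BC·BC·BC
    A ↦ BC
    B ↦ A
    C ↦ A
    D ↦ BD

A->BC, B->A, C->A, D->BD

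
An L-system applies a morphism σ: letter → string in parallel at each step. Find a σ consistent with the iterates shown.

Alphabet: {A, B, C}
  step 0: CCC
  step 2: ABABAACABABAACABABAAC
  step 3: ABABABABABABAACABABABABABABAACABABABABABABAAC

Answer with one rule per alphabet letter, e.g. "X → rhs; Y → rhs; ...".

A->AB, B->AB, C->AAC

  step 2 ⇒ step 3: ABABAACABABAACABABAAC ⇒ AB·AB·AB·AB·AB·AB·AAC·AB·AB·AB·AB·AB·AB·AAC·AB·AB·AB·AB·AB·AB·AAC
    A ↦ AB
    B ↦ AB
    C ↦ AAC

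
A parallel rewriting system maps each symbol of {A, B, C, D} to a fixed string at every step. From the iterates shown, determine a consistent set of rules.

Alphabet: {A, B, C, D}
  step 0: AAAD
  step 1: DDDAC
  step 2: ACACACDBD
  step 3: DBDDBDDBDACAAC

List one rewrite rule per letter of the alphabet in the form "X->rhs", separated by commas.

A->D, B->A, C->BD, D->AC

  step 2 ⇒ step 3: ACACACDBD ⇒ D·BD·D·BD·D·BD·AC·A·AC
    A ↦ D
    B ↦ A
    C ↦ BD
    D ↦ AC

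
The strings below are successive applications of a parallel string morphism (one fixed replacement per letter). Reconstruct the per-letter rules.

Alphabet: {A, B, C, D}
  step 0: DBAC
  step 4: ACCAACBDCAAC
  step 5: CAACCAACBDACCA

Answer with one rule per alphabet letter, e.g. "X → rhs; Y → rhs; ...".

  step 4 ⇒ step 5: ACCAACBDCAAC ⇒ C·A·A·C·C·A·AC·BD·A·C·C·A
    A ↦ C
    B ↦ AC
    C ↦ A
    D ↦ BD

A->C, B->AC, C->A, D->BD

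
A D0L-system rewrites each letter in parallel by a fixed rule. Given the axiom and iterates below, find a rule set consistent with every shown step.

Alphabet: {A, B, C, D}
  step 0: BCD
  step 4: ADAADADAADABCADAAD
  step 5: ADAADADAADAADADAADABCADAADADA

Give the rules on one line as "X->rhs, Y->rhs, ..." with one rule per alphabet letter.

A->AD, B->A, C->BC, D->A

  step 4 ⇒ step 5: ADAADADAADABCADAAD ⇒ AD·A·AD·AD·A·AD·A·AD·AD·A·AD·A·BC·AD·A·AD·AD·A
    A ↦ AD
    B ↦ A
    C ↦ BC
    D ↦ A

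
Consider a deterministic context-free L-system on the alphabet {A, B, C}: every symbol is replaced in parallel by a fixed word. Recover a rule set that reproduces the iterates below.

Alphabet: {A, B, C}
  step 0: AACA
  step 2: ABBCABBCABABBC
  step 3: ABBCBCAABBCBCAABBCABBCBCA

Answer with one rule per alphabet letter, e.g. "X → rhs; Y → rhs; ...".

A->AB, B->BC, C->A

  step 2 ⇒ step 3: ABBCABBCABABBC ⇒ AB·BC·BC·A·AB·BC·BC·A·AB·BC·AB·BC·BC·A
    A ↦ AB
    B ↦ BC
    C ↦ A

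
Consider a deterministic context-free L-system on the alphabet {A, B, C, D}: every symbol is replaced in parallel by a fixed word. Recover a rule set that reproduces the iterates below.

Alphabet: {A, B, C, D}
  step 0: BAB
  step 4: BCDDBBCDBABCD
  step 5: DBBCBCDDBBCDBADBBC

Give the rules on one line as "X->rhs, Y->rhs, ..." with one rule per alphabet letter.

A->BA, B->D, C->B, D->BC

  step 4 ⇒ step 5: BCDDBBCDBABCD ⇒ D·B·BC·BC·D·D·B·BC·D·BA·D·B·BC
    A ↦ BA
    B ↦ D
    C ↦ B
    D ↦ BC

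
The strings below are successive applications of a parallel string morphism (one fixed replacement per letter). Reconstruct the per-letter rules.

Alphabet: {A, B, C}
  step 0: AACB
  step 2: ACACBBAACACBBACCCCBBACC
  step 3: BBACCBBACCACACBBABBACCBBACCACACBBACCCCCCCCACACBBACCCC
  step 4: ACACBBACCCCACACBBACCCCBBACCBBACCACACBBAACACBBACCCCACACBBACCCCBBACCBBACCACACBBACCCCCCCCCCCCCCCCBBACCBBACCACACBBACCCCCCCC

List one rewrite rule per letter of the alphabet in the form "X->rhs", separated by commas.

  step 3 ⇒ step 4: BBACCBBACCACACBBABBACCBBACCACACBBACCCCCCCCACACBBACCCC ⇒ AC·AC·BBA·CC·CC·AC·AC·BBA·CC·CC·BBA·CC·BBA·CC·AC·AC·BBA·AC·AC·BBA·CC·CC·AC·AC·BBA·CC·CC·BBA·CC·BBA·CC·AC·AC·BBA·CC·CC·CC·CC·CC·CC·CC·CC·BBA·CC·BBA·CC·AC·AC·BBA·CC·CC·CC·CC
    A ↦ BBA
    B ↦ AC
    C ↦ CC

A->BBA, B->AC, C->CC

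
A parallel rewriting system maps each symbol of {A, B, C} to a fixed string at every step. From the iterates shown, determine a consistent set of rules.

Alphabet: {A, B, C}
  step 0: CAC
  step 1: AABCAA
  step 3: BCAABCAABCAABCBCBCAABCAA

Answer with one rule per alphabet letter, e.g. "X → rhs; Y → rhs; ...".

  step 0 ⇒ step 1: CAC ⇒ AA·BC·AA
    A ↦ BC
    C ↦ AA
    B ↦ BC  (constrained at step 1)

A->BC, B->BC, C->AA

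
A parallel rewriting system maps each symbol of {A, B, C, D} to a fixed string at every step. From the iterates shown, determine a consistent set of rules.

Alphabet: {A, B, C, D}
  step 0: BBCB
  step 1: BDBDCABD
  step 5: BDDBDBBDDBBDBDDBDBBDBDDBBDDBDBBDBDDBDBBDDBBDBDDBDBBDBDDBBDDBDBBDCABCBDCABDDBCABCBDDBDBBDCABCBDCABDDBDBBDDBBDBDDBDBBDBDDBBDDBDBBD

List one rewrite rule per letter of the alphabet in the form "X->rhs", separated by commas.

  step 0 ⇒ step 1: BBCB ⇒ BD·BD·CA·BD
    B ↦ BD
    C ↦ CA
    A ↦ BC  (constrained at step 1)
    D ↦ DB  (constrained at step 1)

A->BC, B->BD, C->CA, D->DB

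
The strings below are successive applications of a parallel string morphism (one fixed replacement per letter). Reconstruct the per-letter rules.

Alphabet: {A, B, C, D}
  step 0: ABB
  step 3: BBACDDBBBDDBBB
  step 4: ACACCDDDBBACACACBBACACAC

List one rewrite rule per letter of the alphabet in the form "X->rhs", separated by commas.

  step 3 ⇒ step 4: BBACDDBBBDDBBB ⇒ AC·AC·CD·DD·B·B·AC·AC·AC·B·B·AC·AC·AC
    A ↦ CD
    B ↦ AC
    C ↦ DD
    D ↦ B

A->CD, B->AC, C->DD, D->B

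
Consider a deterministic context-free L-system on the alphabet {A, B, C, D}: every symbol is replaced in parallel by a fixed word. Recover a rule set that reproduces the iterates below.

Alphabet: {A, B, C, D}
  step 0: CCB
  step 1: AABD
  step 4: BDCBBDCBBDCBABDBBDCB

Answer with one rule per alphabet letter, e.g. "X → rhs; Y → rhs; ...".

A->B, B->BD, C->A, D->CB

  step 0 ⇒ step 1: CCB ⇒ A·A·BD
    B ↦ BD
    C ↦ A
    A ↦ B  (constrained at step 1)
    D ↦ CB  (constrained at step 1)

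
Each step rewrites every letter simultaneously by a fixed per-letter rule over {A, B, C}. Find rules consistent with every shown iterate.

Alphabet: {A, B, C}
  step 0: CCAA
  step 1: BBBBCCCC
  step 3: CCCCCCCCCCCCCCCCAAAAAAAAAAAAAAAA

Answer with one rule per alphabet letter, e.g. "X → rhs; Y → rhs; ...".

  step 0 ⇒ step 1: CCAA ⇒ BB·BB·CC·CC
    A ↦ CC
    C ↦ BB
    B ↦ AA  (constrained at step 1)

A->CC, B->AA, C->BB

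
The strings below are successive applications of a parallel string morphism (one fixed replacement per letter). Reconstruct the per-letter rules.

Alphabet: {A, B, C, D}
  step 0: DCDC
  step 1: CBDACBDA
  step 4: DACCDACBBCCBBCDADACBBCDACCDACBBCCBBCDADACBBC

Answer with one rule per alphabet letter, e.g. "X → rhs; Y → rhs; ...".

A->BC, B->C, C->DA, D->CB

  step 0 ⇒ step 1: DCDC ⇒ CB·DA·CB·DA
    C ↦ DA
    D ↦ CB
    A ↦ BC  (constrained at step 1)
    B ↦ C  (constrained at step 1)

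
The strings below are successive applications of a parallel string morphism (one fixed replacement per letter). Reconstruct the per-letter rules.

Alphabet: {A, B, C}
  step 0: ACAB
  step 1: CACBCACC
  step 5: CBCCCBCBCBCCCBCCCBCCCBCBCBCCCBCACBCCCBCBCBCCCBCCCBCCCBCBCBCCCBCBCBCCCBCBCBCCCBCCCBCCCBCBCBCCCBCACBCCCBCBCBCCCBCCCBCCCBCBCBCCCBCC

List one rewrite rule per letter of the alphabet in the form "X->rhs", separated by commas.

  step 0 ⇒ step 1: ACAB ⇒ CA·CB·CA·CC
    A ↦ CA
    B ↦ CC
    C ↦ CB

A->CA, B->CC, C->CB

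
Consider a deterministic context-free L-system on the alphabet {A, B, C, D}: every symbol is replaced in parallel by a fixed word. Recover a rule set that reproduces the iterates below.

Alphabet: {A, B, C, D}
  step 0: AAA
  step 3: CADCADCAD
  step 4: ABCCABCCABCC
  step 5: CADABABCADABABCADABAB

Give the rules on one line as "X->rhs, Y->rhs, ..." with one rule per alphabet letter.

  step 4 ⇒ step 5: ABCCABCCABCC ⇒ C·AD·AB·AB·C·AD·AB·AB·C·AD·AB·AB
    A ↦ C
    B ↦ AD
    C ↦ AB
  step 3 ⇒ step 4: CADCADCAD ⇒ AB·C·C·AB·C·C·AB·C·C
    D ↦ C

A->C, B->AD, C->AB, D->C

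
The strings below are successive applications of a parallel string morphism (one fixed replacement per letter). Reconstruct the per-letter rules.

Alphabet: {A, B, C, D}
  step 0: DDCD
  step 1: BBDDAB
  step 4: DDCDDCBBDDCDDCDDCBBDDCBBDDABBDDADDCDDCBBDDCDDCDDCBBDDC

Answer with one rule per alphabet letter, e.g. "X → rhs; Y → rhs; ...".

A->DDC, B->DDC, C->DDA, D->B

  step 0 ⇒ step 1: DDCD ⇒ B·B·DDA·B
    C ↦ DDA
    D ↦ B
    A ↦ DDC  (constrained at step 1)
    B ↦ DDC  (constrained at step 1)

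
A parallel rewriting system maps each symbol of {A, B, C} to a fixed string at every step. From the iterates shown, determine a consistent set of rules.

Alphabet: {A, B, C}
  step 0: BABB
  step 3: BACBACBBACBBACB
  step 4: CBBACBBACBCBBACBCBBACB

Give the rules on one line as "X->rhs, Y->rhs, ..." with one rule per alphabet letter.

  step 3 ⇒ step 4: BACBACBBACBBACB ⇒ CB·B·A·CB·B·A·CB·CB·B·A·CB·CB·B·A·CB
    A ↦ B
    B ↦ CB
    C ↦ A

A->B, B->CB, C->A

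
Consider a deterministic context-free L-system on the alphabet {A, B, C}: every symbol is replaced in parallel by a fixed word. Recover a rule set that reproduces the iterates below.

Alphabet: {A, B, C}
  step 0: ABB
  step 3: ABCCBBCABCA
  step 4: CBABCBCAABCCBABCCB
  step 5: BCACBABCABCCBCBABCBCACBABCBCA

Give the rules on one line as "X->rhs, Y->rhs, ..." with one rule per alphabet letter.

A->CB, B->A, C->BC

  step 4 ⇒ step 5: CBABCBCAABCCBABCCB ⇒ BC·A·CB·A·BC·A·BC·CB·CB·A·BC·BC·A·CB·A·BC·BC·A
    A ↦ CB
    B ↦ A
    C ↦ BC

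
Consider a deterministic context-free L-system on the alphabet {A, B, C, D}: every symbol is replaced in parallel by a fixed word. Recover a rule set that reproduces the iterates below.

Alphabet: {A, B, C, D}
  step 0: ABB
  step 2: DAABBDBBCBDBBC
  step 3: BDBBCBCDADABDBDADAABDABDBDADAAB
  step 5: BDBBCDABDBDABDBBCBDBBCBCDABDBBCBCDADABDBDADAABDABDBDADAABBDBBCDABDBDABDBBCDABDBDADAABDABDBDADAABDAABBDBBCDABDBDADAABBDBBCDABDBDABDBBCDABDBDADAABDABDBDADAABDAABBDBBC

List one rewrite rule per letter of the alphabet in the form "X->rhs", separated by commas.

A->BC, B->DA, C->AB, D->BDB

  step 2 ⇒ step 3: DAABBDBBCBDBBC ⇒ BDB·BC·BC·DA·DA·BDB·DA·DA·AB·DA·BDB·DA·DA·AB
    A ↦ BC
    B ↦ DA
    C ↦ AB
    D ↦ BDB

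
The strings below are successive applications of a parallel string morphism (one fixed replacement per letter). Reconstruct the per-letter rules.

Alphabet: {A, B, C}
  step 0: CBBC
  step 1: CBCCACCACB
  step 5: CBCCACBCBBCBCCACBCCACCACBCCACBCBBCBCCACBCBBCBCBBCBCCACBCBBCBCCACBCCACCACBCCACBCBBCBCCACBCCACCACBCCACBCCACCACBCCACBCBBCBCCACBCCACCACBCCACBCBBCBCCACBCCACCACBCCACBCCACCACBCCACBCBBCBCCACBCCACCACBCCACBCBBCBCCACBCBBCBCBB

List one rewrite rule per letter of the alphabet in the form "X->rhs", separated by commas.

A->B, B->CCA, C->CB

  step 0 ⇒ step 1: CBBC ⇒ CB·CCA·CCA·CB
    B ↦ CCA
    C ↦ CB
    A ↦ B  (constrained at step 1)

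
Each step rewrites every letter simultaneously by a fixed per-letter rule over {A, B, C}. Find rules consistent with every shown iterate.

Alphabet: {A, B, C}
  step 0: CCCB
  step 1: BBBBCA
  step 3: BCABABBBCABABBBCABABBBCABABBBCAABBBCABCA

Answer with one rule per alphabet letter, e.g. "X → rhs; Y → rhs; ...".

  step 0 ⇒ step 1: CCCB ⇒ B·B·B·BCA
    B ↦ BCA
    C ↦ B
    A ↦ ABB  (constrained at step 1)

A->ABB, B->BCA, C->B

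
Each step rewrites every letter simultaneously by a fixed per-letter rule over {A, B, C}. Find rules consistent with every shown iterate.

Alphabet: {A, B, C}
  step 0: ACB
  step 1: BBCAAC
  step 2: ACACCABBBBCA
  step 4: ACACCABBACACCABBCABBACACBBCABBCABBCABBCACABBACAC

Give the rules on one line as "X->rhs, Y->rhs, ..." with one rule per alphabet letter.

  step 1 ⇒ step 2: BBCAAC ⇒ AC·AC·CA·BB·BB·CA
    A ↦ BB
    B ↦ AC
    C ↦ CA

A->BB, B->AC, C->CA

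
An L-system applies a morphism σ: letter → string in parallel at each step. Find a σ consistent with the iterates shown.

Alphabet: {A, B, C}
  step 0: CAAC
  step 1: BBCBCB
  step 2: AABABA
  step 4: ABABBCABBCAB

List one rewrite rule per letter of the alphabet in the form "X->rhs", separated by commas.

A->BC, B->A, C->B

  step 1 ⇒ step 2: BBCBCB ⇒ A·A·B·A·B·A
    B ↦ A
    C ↦ B
  step 0 ⇒ step 1: CAAC ⇒ B·BC·BC·B
    A ↦ BC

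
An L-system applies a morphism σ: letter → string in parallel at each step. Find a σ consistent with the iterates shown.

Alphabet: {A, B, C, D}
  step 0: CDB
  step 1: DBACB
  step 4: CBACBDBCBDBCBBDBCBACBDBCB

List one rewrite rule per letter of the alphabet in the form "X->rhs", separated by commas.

  step 0 ⇒ step 1: CDB ⇒ DB·A·CB
    B ↦ CB
    C ↦ DB
    D ↦ A
    A ↦ B  (constrained at step 1)

A->B, B->CB, C->DB, D->A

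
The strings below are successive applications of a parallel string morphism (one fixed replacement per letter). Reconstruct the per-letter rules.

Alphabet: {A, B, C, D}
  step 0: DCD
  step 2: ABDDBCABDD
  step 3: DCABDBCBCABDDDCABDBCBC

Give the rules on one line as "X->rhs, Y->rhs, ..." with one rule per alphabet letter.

A->DC, B->ABD, C->D, D->BC

  step 2 ⇒ step 3: ABDDBCABDD ⇒ DC·ABD·BC·BC·ABD·D·DC·ABD·BC·BC
    A ↦ DC
    B ↦ ABD
    C ↦ D
    D ↦ BC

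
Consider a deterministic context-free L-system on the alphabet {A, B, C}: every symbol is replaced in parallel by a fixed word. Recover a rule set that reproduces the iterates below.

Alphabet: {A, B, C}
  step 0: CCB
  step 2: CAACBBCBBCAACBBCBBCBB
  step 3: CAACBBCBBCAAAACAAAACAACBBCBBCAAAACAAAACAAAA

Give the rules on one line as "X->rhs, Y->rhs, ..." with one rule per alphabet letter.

A->CBB, B->A, C->CAA

  step 2 ⇒ step 3: CAACBBCBBCAACBBCBBCBB ⇒ CAA·CBB·CBB·CAA·A·A·CAA·A·A·CAA·CBB·CBB·CAA·A·A·CAA·A·A·CAA·A·A
    A ↦ CBB
    B ↦ A
    C ↦ CAA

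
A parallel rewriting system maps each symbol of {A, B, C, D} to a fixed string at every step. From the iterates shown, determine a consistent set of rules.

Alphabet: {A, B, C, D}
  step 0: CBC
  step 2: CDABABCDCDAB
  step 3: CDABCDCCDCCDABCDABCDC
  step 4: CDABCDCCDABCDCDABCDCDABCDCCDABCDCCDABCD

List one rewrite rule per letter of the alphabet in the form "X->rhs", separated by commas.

  step 3 ⇒ step 4: CDABCDCCDCCDABCDABCDC ⇒ CD·AB·C·DC·CD·AB·CD·CD·AB·CD·CD·AB·C·DC·CD·AB·C·DC·CD·AB·CD
    A ↦ C
    B ↦ DC
    C ↦ CD
    D ↦ AB

A->C, B->DC, C->CD, D->AB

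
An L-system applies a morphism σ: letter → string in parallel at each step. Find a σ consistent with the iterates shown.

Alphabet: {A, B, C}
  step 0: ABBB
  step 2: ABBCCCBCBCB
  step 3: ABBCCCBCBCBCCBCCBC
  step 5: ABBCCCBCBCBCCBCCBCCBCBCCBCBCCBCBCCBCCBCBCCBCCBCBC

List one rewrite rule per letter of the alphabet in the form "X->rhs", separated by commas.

A->ABB, B->C, C->CB

  step 2 ⇒ step 3: ABBCCCBCBCB ⇒ ABB·C·C·CB·CB·CB·C·CB·C·CB·C
    A ↦ ABB
    B ↦ C
    C ↦ CB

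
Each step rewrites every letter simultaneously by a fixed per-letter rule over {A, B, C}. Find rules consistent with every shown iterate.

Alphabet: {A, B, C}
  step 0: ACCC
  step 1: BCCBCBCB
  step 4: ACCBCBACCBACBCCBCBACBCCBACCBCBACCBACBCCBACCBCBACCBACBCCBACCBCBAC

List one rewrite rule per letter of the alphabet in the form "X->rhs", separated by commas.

A->BC, B->AC, C->CB

  step 0 ⇒ step 1: ACCC ⇒ BC·CB·CB·CB
    A ↦ BC
    C ↦ CB
    B ↦ AC  (constrained at step 1)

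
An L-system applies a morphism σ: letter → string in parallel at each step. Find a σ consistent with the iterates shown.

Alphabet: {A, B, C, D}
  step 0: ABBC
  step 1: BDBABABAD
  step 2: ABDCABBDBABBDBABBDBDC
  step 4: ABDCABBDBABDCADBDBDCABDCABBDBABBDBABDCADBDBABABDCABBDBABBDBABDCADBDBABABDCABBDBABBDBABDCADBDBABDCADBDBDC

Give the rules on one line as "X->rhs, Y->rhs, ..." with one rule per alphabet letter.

A->BDB, B->AB, C->AD, D->DC

  step 1 ⇒ step 2: BDBABABAD ⇒ AB·DC·AB·BDB·AB·BDB·AB·BDB·DC
    A ↦ BDB
    B ↦ AB
    D ↦ DC
  step 0 ⇒ step 1: ABBC ⇒ BDB·AB·AB·AD
    C ↦ AD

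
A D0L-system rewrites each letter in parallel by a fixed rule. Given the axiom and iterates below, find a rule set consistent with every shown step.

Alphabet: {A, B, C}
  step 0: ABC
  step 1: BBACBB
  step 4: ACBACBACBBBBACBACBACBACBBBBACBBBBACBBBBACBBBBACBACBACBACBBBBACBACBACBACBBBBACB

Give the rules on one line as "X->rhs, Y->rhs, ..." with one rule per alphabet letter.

  step 0 ⇒ step 1: ABC ⇒ BB·ACB·B
    A ↦ BB
    B ↦ ACB
    C ↦ B

A->BB, B->ACB, C->B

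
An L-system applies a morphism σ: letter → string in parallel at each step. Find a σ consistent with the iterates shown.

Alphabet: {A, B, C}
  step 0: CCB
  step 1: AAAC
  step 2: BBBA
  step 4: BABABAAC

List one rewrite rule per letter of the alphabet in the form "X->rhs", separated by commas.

  step 1 ⇒ step 2: AAAC ⇒ B·B·B·A
    A ↦ B
    C ↦ A
  step 0 ⇒ step 1: CCB ⇒ A·A·AC
    B ↦ AC

A->B, B->AC, C->A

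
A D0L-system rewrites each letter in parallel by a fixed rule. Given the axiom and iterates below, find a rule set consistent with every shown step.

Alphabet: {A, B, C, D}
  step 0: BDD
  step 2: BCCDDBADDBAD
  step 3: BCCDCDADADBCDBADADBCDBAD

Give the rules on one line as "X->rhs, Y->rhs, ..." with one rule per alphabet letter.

  step 2 ⇒ step 3: BCCDDBADDBAD ⇒ BC·CD·CD·AD·AD·BC·DB·AD·AD·BC·DB·AD
    A ↦ DB
    B ↦ BC
    C ↦ CD
    D ↦ AD

A->DB, B->BC, C->CD, D->AD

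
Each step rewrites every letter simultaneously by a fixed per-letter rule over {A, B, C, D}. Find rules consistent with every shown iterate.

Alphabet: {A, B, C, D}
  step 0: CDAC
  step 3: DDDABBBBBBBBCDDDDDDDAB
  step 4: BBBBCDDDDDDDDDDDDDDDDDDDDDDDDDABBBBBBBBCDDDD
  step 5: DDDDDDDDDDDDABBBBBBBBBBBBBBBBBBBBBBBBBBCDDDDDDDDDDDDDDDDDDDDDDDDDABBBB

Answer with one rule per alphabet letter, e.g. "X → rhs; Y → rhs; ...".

A->BCD, B->DDD, C->A, D->B

  step 4 ⇒ step 5: BBBBCDDDDDDDDDDDDDDDDDDDDDDDDDABBBBBBBBCDDDD ⇒ DDD·DDD·DDD·DDD·A·B·B·B·B·B·B·B·B·B·B·B·B·B·B·B·B·B·B·B·B·B·B·B·B·B·BCD·DDD·DDD·DDD·DDD·DDD·DDD·DDD·DDD·A·B·B·B·B
    A ↦ BCD
    B ↦ DDD
    C ↦ A
    D ↦ B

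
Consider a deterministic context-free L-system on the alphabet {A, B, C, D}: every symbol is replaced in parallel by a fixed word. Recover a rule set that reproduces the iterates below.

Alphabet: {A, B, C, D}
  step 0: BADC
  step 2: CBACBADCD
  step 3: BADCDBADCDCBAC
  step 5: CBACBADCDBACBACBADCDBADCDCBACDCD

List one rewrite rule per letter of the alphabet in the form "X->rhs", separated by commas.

A->D, B->DC, C->BA, D->C

  step 2 ⇒ step 3: CBACBADCD ⇒ BA·DC·D·BA·DC·D·C·BA·C
    A ↦ D
    B ↦ DC
    C ↦ BA
    D ↦ C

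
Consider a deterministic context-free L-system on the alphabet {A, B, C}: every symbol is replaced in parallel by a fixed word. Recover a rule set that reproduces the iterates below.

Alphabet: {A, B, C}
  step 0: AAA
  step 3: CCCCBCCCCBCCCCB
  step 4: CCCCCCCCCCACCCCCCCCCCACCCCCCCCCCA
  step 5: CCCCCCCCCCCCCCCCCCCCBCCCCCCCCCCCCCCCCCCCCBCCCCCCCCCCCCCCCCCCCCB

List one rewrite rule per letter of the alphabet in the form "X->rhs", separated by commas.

  step 4 ⇒ step 5: CCCCCCCCCCACCCCCCCCCCACCCCCCCCCCA ⇒ CC·CC·CC·CC·CC·CC·CC·CC·CC·CC·B·CC·CC·CC·CC·CC·CC·CC·CC·CC·CC·B·CC·CC·CC·CC·CC·CC·CC·CC·CC·CC·B
    A ↦ B
    C ↦ CC
  step 3 ⇒ step 4: CCCCBCCCCBCCCCB ⇒ CC·CC·CC·CC·CCA·CC·CC·CC·CC·CCA·CC·CC·CC·CC·CCA
    B ↦ CCA

A->B, B->CCA, C->CC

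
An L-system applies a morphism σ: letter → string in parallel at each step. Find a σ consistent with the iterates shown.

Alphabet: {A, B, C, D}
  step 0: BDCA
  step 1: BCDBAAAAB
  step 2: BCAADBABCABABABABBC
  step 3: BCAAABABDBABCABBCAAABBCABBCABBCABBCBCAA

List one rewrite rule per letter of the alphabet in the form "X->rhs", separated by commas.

A->AB, B->BC, C->AA, D->DBA

  step 2 ⇒ step 3: BCAADBABCABABABABBC ⇒ BC·AA·AB·AB·DBA·BC·AB·BC·AA·AB·BC·AB·BC·AB·BC·AB·BC·BC·AA
    A ↦ AB
    B ↦ BC
    C ↦ AA
    D ↦ DBA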